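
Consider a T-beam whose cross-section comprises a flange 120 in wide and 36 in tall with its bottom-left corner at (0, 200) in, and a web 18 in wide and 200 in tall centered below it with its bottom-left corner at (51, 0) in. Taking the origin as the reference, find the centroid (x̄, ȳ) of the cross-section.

web: A = 18 × 200 = 3600.00, centroid at (60.00, 100.00).
flange: A = 120 × 36 = 4320.00, centroid at (60.00, 218.00).
ΣA = 7920.00 in², ΣAx̄ = 475200.00 in³, ΣAȳ = 1301760.00 in³.
x̄ = 475200.00/7920.00 = 60.00 in; ȳ = 1301760.00/7920.00 = 164.36 in.

x̄ = 60.00 in, ȳ = 164.36 in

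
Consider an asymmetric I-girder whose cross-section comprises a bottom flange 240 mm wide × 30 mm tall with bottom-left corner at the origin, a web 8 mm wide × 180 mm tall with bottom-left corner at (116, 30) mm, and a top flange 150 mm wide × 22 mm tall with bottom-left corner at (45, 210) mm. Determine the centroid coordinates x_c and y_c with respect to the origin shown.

x_c = 120.00 mm, y_c = 84.60 mm

bottom flange: A = 240 × 30 = 7200.00, centroid at (120.00, 15.00).
web: A = 8 × 180 = 1440.00, centroid at (120.00, 120.00).
top flange: A = 150 × 22 = 3300.00, centroid at (120.00, 221.00).
ΣA = 11940.00 mm², ΣAx_c = 1432800.00 mm³, ΣAy_c = 1010100.00 mm³.
x_c = 1432800.00/11940.00 = 120.00 mm; y_c = 1010100.00/11940.00 = 84.60 mm.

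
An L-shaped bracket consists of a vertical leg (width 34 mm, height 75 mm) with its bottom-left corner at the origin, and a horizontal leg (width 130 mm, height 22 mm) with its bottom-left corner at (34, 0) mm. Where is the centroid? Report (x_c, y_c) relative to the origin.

vertical leg: A = 34 × 75 = 2550.00, centroid at (17.00, 37.50).
horizontal leg: A = 130 × 22 = 2860.00, centroid at (99.00, 11.00).
ΣA = 5410.00 mm²
ΣAx_c = (2550.00)(17.00) + (2860.00)(99.00) = 326490.00 mm³
ΣAy_c = (2550.00)(37.50) + (2860.00)(11.00) = 127085.00 mm³
x_c = 326490.00 / 5410.00 = 60.35 mm
y_c = 127085.00 / 5410.00 = 23.49 mm

x_c = 60.35 mm, y_c = 23.49 mm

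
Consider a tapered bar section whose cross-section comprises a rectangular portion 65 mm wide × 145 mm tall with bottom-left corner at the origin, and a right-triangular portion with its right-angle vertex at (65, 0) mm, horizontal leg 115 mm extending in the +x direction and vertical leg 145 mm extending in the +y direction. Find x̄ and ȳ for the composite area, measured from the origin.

rectangular portion: A = 65 × 145 = 9425.00, centroid at (32.50, 72.50).
triangular portion: A = ½·115·145 = 8337.50, centroid at (103.33, 48.33).
ΣA = 17762.50 mm²
ΣAx̄ = (9425.00)(32.50) + (8337.50)(103.33) = 1167854.17 mm³
ΣAȳ = (9425.00)(72.50) + (8337.50)(48.33) = 1086291.67 mm³
x̄ = 1167854.17 / 17762.50 = 65.75 mm
ȳ = 1086291.67 / 17762.50 = 61.16 mm

x̄ = 65.75 mm, ȳ = 61.16 mm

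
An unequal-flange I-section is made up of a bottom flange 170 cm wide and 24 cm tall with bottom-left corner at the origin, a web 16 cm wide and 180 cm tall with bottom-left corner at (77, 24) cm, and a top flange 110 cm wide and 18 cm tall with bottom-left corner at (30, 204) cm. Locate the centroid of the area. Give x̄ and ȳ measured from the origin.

x̄ = 85.00 cm, ȳ = 89.38 cm

Part | A | x̄ᵢ | ȳᵢ | A·x̄ᵢ | A·ȳᵢ
bottom flange | 4080.00 | 85.00 | 12.00 | 346800.00 | 48960.00
web | 2880.00 | 85.00 | 114.00 | 244800.00 | 328320.00
top flange | 1980.00 | 85.00 | 213.00 | 168300.00 | 421740.00
Σ | 8940.00 |  |  | 759900.00 | 799020.00
x̄ = 759900.00 / 8940.00 = 85.00 cm
ȳ = 799020.00 / 8940.00 = 89.38 cm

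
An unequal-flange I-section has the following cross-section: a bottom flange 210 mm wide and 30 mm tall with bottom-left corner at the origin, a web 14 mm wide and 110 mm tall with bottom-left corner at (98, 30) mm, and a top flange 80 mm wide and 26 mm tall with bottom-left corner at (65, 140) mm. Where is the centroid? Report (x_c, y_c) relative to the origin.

x_c = 105.00 mm, y_c = 54.80 mm

Part | A | x̄ᵢ | ȳᵢ | A·x̄ᵢ | A·ȳᵢ
bottom flange | 6300.00 | 105.00 | 15.00 | 661500.00 | 94500.00
web | 1540.00 | 105.00 | 85.00 | 161700.00 | 130900.00
top flange | 2080.00 | 105.00 | 153.00 | 218400.00 | 318240.00
Σ | 9920.00 |  |  | 1041600.00 | 543640.00
x_c = 1041600.00 / 9920.00 = 105.00 mm
y_c = 543640.00 / 9920.00 = 54.80 mm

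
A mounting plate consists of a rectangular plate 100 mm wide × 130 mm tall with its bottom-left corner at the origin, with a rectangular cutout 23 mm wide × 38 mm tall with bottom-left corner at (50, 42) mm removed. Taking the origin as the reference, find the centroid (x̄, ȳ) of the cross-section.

plate: A = 100 × 130 = 13000.00, centroid at (50.00, 65.00).
hole: A = −(23 × 38) = -874.00, centroid at (61.50, 61.00).
ΣA = 12126.00 mm², ΣAx̄ = 596249.00 mm³, ΣAȳ = 791686.00 mm³.
x̄ = 596249.00/12126.00 = 49.17 mm; ȳ = 791686.00/12126.00 = 65.29 mm.

x̄ = 49.17 mm, ȳ = 65.29 mm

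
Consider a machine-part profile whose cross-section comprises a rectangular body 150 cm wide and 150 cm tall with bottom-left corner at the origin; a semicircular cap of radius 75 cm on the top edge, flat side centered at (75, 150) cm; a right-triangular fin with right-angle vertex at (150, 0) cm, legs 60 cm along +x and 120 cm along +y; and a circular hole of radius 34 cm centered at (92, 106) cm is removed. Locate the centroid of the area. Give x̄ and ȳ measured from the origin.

Part | A | x̄ᵢ | ȳᵢ | A·x̄ᵢ | A·ȳᵢ
rectangular body | 22500.00 | 75.00 | 75.00 | 1687500.00 | 1687500.00
semicircular top | 8835.73 | 75.00 | 181.83 | 662679.70 | 1606609.40
triangular fin | 3600.00 | 170.00 | 40.00 | 612000.00 | 144000.00
hole | -3631.68 | 92.00 | 106.00 | -334114.66 | -384958.20
Σ | 31304.05 |  |  | 2628065.04 | 3053151.20
x̄ = 2628065.04 / 31304.05 = 83.95 cm
ȳ = 3053151.20 / 31304.05 = 97.53 cm

x̄ = 83.95 cm, ȳ = 97.53 cm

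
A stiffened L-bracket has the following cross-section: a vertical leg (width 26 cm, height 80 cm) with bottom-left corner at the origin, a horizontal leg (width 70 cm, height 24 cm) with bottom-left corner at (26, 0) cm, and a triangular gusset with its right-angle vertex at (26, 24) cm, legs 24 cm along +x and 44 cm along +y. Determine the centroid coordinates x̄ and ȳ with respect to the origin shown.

x̄ = 34.39 cm, ȳ = 28.87 cm

vertical leg: A = 26 × 80 = 2080.00, centroid at (13.00, 40.00).
horizontal leg: A = 70 × 24 = 1680.00, centroid at (61.00, 12.00).
gusset: A = ½·24·44 = 528.00, centroid at (34.00, 38.67).
ΣA = 4288.00 cm²
ΣAx̄ = (2080.00)(13.00) + (1680.00)(61.00) + (528.00)(34.00) = 147472.00 cm³
ΣAȳ = (2080.00)(40.00) + (1680.00)(12.00) + (528.00)(38.67) = 123776.00 cm³
x̄ = 147472.00 / 4288.00 = 34.39 cm
ȳ = 123776.00 / 4288.00 = 28.87 cm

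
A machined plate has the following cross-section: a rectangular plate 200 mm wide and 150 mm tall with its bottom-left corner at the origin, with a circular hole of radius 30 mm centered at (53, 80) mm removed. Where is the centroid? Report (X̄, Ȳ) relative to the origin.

Part | A | x̄ᵢ | ȳᵢ | A·x̄ᵢ | A·ȳᵢ
plate | 30000.00 | 100.00 | 75.00 | 3000000.00 | 2250000.00
hole | -2827.43 | 53.00 | 80.00 | -149853.97 | -226194.67
Σ | 27172.57 |  |  | 2850146.03 | 2023805.33
X̄ = 2850146.03 / 27172.57 = 104.89 mm
Ȳ = 2023805.33 / 27172.57 = 74.48 mm

X̄ = 104.89 mm, Ȳ = 74.48 mm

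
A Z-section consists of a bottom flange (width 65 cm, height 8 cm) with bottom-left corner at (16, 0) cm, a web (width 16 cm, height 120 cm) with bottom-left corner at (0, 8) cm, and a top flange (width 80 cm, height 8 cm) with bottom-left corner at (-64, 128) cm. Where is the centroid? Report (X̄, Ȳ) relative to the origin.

X̄ = 8.19 cm, Ȳ = 70.49 cm

bottom flange: A = 65 × 8 = 520.00, centroid at (48.50, 4.00).
web: A = 16 × 120 = 1920.00, centroid at (8.00, 68.00).
top flange: A = 80 × 8 = 640.00, centroid at (-24.00, 132.00).
ΣA = 3080.00 cm², ΣAX̄ = 25220.00 cm³, ΣAȲ = 217120.00 cm³.
X̄ = 25220.00/3080.00 = 8.19 cm; Ȳ = 217120.00/3080.00 = 70.49 cm.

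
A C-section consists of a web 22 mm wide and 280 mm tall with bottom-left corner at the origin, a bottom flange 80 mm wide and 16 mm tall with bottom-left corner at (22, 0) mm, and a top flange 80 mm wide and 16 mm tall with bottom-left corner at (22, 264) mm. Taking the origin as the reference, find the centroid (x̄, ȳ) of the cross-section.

x̄ = 25.97 mm, ȳ = 140.00 mm

web: A = 22 × 280 = 6160.00, centroid at (11.00, 140.00).
bottom flange: A = 80 × 16 = 1280.00, centroid at (62.00, 8.00).
top flange: A = 80 × 16 = 1280.00, centroid at (62.00, 272.00).
ΣA = 8720.00 mm², ΣAx̄ = 226480.00 mm³, ΣAȳ = 1220800.00 mm³.
x̄ = 226480.00/8720.00 = 25.97 mm; ȳ = 1220800.00/8720.00 = 140.00 mm.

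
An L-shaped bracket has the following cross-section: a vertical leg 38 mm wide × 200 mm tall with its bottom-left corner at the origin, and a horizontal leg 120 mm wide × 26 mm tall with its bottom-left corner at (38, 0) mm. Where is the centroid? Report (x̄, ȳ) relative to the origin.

vertical leg: A = 38 × 200 = 7600.00, centroid at (19.00, 100.00).
horizontal leg: A = 120 × 26 = 3120.00, centroid at (98.00, 13.00).
ΣA = 10720.00 mm²
ΣAx̄ = (7600.00)(19.00) + (3120.00)(98.00) = 450160.00 mm³
ΣAȳ = (7600.00)(100.00) + (3120.00)(13.00) = 800560.00 mm³
x̄ = 450160.00 / 10720.00 = 41.99 mm
ȳ = 800560.00 / 10720.00 = 74.68 mm

x̄ = 41.99 mm, ȳ = 74.68 mm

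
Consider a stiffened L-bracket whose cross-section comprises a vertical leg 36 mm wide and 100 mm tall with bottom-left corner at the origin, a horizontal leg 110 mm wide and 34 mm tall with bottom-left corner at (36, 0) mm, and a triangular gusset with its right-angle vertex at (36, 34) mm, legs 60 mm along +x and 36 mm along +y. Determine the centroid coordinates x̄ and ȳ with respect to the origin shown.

vertical leg: A = 36 × 100 = 3600.00, centroid at (18.00, 50.00).
horizontal leg: A = 110 × 34 = 3740.00, centroid at (91.00, 17.00).
gusset: A = ½·60·36 = 1080.00, centroid at (56.00, 46.00).
ΣA = 8420.00 mm², ΣAx̄ = 465620.00 mm³, ΣAȳ = 293260.00 mm³.
x̄ = 465620.00/8420.00 = 55.30 mm; ȳ = 293260.00/8420.00 = 34.83 mm.

x̄ = 55.30 mm, ȳ = 34.83 mm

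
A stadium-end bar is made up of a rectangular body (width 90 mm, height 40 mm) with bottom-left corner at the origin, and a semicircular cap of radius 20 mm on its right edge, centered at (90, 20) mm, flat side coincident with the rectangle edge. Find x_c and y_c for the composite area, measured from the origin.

x_c = 52.95 mm, y_c = 20.00 mm

Part | A | x̄ᵢ | ȳᵢ | A·x̄ᵢ | A·ȳᵢ
rectangular body | 3600.00 | 45.00 | 20.00 | 162000.00 | 72000.00
semicircular end | 628.32 | 98.49 | 20.00 | 61882.00 | 12566.37
Σ | 4228.32 |  |  | 223882.00 | 84566.37
x_c = 223882.00 / 4228.32 = 52.95 mm
y_c = 84566.37 / 4228.32 = 20.00 mm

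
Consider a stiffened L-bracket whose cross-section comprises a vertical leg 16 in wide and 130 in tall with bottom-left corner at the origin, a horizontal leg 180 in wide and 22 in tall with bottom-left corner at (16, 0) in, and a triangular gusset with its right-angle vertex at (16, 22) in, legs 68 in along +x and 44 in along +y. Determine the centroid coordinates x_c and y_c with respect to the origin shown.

vertical leg: A = 16 × 130 = 2080.00, centroid at (8.00, 65.00).
horizontal leg: A = 180 × 22 = 3960.00, centroid at (106.00, 11.00).
gusset: A = ½·68·44 = 1496.00, centroid at (38.67, 36.67).
ΣA = 7536.00 in², ΣAx_c = 494245.33 in³, ΣAy_c = 233613.33 in³.
x_c = 494245.33/7536.00 = 65.58 in; y_c = 233613.33/7536.00 = 31.00 in.

x_c = 65.58 in, y_c = 31.00 in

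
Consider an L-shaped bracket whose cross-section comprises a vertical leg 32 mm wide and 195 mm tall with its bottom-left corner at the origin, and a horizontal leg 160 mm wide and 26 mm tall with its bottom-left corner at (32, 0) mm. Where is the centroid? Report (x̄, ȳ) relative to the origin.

x̄ = 54.40 mm, ȳ = 63.70 mm

vertical leg: A = 32 × 195 = 6240.00, centroid at (16.00, 97.50).
horizontal leg: A = 160 × 26 = 4160.00, centroid at (112.00, 13.00).
ΣA = 10400.00 mm², ΣAx̄ = 565760.00 mm³, ΣAȳ = 662480.00 mm³.
x̄ = 565760.00/10400.00 = 54.40 mm; ȳ = 662480.00/10400.00 = 63.70 mm.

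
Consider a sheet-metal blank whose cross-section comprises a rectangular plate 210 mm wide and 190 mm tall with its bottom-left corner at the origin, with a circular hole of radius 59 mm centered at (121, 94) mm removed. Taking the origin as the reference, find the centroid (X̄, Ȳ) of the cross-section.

X̄ = 98.96 mm, Ȳ = 95.38 mm

plate: A = 210 × 190 = 39900.00, centroid at (105.00, 95.00).
hole: A = −π·59² = -10935.88, centroid at (121.00, 94.00).
ΣA = 28964.12 mm², ΣAX̄ = 2866258.03 mm³, ΣAȲ = 2762526.90 mm³.
X̄ = 2866258.03/28964.12 = 98.96 mm; Ȳ = 2762526.90/28964.12 = 95.38 mm.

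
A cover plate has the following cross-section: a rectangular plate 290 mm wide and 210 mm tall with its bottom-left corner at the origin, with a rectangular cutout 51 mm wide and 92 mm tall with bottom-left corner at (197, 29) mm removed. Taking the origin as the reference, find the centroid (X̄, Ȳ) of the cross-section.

Part | A | x̄ᵢ | ȳᵢ | A·x̄ᵢ | A·ȳᵢ
plate | 60900.00 | 145.00 | 105.00 | 8830500.00 | 6394500.00
hole | -4692.00 | 222.50 | 75.00 | -1043970.00 | -351900.00
Σ | 56208.00 |  |  | 7786530.00 | 6042600.00
X̄ = 7786530.00 / 56208.00 = 138.53 mm
Ȳ = 6042600.00 / 56208.00 = 107.50 mm

X̄ = 138.53 mm, Ȳ = 107.50 mm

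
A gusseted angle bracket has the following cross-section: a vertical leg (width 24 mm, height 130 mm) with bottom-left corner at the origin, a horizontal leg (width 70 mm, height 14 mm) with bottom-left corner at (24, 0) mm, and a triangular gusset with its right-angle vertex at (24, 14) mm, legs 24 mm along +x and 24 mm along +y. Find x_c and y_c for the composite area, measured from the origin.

x_c = 23.81 mm, y_c = 49.22 mm

Part | A | x̄ᵢ | ȳᵢ | A·x̄ᵢ | A·ȳᵢ
vertical leg | 3120.00 | 12.00 | 65.00 | 37440.00 | 202800.00
horizontal leg | 980.00 | 59.00 | 7.00 | 57820.00 | 6860.00
gusset | 288.00 | 32.00 | 22.00 | 9216.00 | 6336.00
Σ | 4388.00 |  |  | 104476.00 | 215996.00
x_c = 104476.00 / 4388.00 = 23.81 mm
y_c = 215996.00 / 4388.00 = 49.22 mm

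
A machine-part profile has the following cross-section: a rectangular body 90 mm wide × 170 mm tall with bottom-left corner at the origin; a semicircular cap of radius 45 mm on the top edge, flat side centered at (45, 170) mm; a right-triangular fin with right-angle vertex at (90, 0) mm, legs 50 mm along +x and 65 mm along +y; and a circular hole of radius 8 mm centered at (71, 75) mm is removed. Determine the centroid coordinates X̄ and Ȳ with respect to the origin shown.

Part | A | x̄ᵢ | ȳᵢ | A·x̄ᵢ | A·ȳᵢ
rectangular body | 15300.00 | 45.00 | 85.00 | 688500.00 | 1300500.00
semicircular top | 3180.86 | 45.00 | 189.10 | 143138.82 | 601496.64
triangular fin | 1625.00 | 106.67 | 21.67 | 173333.33 | 35208.33
hole | -201.06 | 71.00 | 75.00 | -14275.40 | -15079.64
Σ | 19904.80 |  |  | 990696.75 | 1922125.32
X̄ = 990696.75 / 19904.80 = 49.77 mm
Ȳ = 1922125.32 / 19904.80 = 96.57 mm

X̄ = 49.77 mm, Ȳ = 96.57 mm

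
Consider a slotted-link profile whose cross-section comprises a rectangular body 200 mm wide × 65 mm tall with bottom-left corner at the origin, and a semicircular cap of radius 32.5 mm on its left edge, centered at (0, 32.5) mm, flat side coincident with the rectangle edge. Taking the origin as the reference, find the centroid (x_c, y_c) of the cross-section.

x_c = 87.12 mm, y_c = 32.50 mm

Part | A | x̄ᵢ | ȳᵢ | A·x̄ᵢ | A·ȳᵢ
rectangular body | 13000.00 | 100.00 | 32.50 | 1300000.00 | 422500.00
semicircular end | 1659.15 | -13.79 | 32.50 | -22885.42 | 53922.49
Σ | 14659.15 |  |  | 1277114.58 | 476422.49
x_c = 1277114.58 / 14659.15 = 87.12 mm
y_c = 476422.49 / 14659.15 = 32.50 mm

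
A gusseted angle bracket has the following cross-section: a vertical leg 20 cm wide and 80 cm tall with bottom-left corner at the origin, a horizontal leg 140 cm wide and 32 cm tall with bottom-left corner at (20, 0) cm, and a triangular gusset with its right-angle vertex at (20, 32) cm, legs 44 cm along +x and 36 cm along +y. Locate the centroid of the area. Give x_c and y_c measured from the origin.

vertical leg: A = 20 × 80 = 1600.00, centroid at (10.00, 40.00).
horizontal leg: A = 140 × 32 = 4480.00, centroid at (90.00, 16.00).
gusset: A = ½·44·36 = 792.00, centroid at (34.67, 44.00).
ΣA = 6872.00 cm², ΣAx_c = 446656.00 cm³, ΣAy_c = 170528.00 cm³.
x_c = 446656.00/6872.00 = 65.00 cm; y_c = 170528.00/6872.00 = 24.81 cm.

x_c = 65.00 cm, y_c = 24.81 cm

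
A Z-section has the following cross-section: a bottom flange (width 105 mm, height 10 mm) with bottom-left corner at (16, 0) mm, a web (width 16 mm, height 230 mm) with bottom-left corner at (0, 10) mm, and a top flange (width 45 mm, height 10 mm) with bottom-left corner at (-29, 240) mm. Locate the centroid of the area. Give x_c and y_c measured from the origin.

Part | A | x̄ᵢ | ȳᵢ | A·x̄ᵢ | A·ȳᵢ
bottom flange | 1050.00 | 68.50 | 5.00 | 71925.00 | 5250.00
web | 3680.00 | 8.00 | 125.00 | 29440.00 | 460000.00
top flange | 450.00 | -6.50 | 245.00 | -2925.00 | 110250.00
Σ | 5180.00 |  |  | 98440.00 | 575500.00
x_c = 98440.00 / 5180.00 = 19.00 mm
y_c = 575500.00 / 5180.00 = 111.10 mm

x_c = 19.00 mm, y_c = 111.10 mm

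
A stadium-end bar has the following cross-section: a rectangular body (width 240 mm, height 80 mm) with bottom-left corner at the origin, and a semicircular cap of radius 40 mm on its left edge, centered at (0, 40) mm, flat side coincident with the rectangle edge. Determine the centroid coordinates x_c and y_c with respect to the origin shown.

x_c = 104.15 mm, y_c = 40.00 mm

rectangular body: A = 240 × 80 = 19200.00, centroid at (120.00, 40.00).
semicircular end: A = ½π·40² = 2513.27, centroid at (-16.98, 40.00).
ΣA = 21713.27 mm²
ΣAx_c = (19200.00)(120.00) + (2513.27)(-16.98) = 2261333.33 mm³
ΣAy_c = (19200.00)(40.00) + (2513.27)(40.00) = 868530.96 mm³
x_c = 2261333.33 / 21713.27 = 104.15 mm
y_c = 868530.96 / 21713.27 = 40.00 mm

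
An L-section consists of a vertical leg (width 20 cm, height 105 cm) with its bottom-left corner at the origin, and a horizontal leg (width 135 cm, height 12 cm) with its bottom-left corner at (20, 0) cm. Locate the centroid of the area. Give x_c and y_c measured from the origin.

x_c = 43.75 cm, y_c = 32.25 cm

vertical leg: A = 20 × 105 = 2100.00, centroid at (10.00, 52.50).
horizontal leg: A = 135 × 12 = 1620.00, centroid at (87.50, 6.00).
ΣA = 3720.00 cm²
ΣAx_c = (2100.00)(10.00) + (1620.00)(87.50) = 162750.00 cm³
ΣAy_c = (2100.00)(52.50) + (1620.00)(6.00) = 119970.00 cm³
x_c = 162750.00 / 3720.00 = 43.75 cm
y_c = 119970.00 / 3720.00 = 32.25 cm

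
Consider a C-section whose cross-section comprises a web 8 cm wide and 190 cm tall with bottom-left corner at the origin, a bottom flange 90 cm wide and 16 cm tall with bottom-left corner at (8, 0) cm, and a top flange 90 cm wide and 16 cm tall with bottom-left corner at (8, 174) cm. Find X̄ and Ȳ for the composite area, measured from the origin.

X̄ = 36.07 cm, Ȳ = 95.00 cm

web: A = 8 × 190 = 1520.00, centroid at (4.00, 95.00).
bottom flange: A = 90 × 16 = 1440.00, centroid at (53.00, 8.00).
top flange: A = 90 × 16 = 1440.00, centroid at (53.00, 182.00).
ΣA = 4400.00 cm², ΣAX̄ = 158720.00 cm³, ΣAȲ = 418000.00 cm³.
X̄ = 158720.00/4400.00 = 36.07 cm; Ȳ = 418000.00/4400.00 = 95.00 cm.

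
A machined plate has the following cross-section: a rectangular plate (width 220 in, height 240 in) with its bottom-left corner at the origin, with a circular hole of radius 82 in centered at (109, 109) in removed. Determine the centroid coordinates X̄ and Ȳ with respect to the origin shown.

X̄ = 110.67 in, Ȳ = 127.34 in

plate: A = 220 × 240 = 52800.00, centroid at (110.00, 120.00).
hole: A = −π·82² = -21124.07, centroid at (109.00, 109.00).
ΣA = 31675.93 in²
ΣAX̄ = (52800.00)(110.00) + (-21124.07)(109.00) = 3505476.48 in³
ΣAȲ = (52800.00)(120.00) + (-21124.07)(109.00) = 4033476.48 in³
X̄ = 3505476.48 / 31675.93 = 110.67 in
Ȳ = 4033476.48 / 31675.93 = 127.34 in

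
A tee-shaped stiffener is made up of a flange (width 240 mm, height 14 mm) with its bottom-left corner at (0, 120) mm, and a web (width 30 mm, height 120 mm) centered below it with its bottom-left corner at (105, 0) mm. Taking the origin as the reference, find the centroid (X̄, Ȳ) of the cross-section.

X̄ = 120.00 mm, Ȳ = 92.34 mm

web: A = 30 × 120 = 3600.00, centroid at (120.00, 60.00).
flange: A = 240 × 14 = 3360.00, centroid at (120.00, 127.00).
ΣA = 6960.00 mm²
ΣAX̄ = (3600.00)(120.00) + (3360.00)(120.00) = 835200.00 mm³
ΣAȲ = (3600.00)(60.00) + (3360.00)(127.00) = 642720.00 mm³
X̄ = 835200.00 / 6960.00 = 120.00 mm
Ȳ = 642720.00 / 6960.00 = 92.34 mm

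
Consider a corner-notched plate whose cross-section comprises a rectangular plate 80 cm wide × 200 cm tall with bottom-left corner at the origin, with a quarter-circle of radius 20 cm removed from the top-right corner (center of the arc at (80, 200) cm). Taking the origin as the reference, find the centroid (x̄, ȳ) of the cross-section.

plate: A = 80 × 200 = 16000.00, centroid at (40.00, 100.00).
removed quarter-circle: A = −¼π·20² = -314.16, centroid at (71.51, 191.51).
ΣA = 15685.84 cm², ΣAx̄ = 617533.93 cm³, ΣAȳ = 1539834.81 cm³.
x̄ = 617533.93/15685.84 = 39.37 cm; ȳ = 1539834.81/15685.84 = 98.17 cm.

x̄ = 39.37 cm, ȳ = 98.17 cm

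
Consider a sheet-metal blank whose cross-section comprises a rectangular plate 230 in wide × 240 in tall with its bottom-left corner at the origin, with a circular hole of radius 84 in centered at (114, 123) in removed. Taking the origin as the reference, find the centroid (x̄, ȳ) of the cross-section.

Part | A | x̄ᵢ | ȳᵢ | A·x̄ᵢ | A·ȳᵢ
plate | 55200.00 | 115.00 | 120.00 | 6348000.00 | 6624000.00
hole | -22167.08 | 114.00 | 123.00 | -2527046.87 | -2726550.56
Σ | 33032.92 |  |  | 3820953.13 | 3897449.44
x̄ = 3820953.13 / 33032.92 = 115.67 in
ȳ = 3897449.44 / 33032.92 = 117.99 in

x̄ = 115.67 in, ȳ = 117.99 in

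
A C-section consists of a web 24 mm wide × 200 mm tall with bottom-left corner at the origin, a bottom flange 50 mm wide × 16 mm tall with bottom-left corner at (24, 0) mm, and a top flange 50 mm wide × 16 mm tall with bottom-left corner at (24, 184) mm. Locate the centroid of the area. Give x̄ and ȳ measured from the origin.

x̄ = 21.25 mm, ȳ = 100.00 mm

web: A = 24 × 200 = 4800.00, centroid at (12.00, 100.00).
bottom flange: A = 50 × 16 = 800.00, centroid at (49.00, 8.00).
top flange: A = 50 × 16 = 800.00, centroid at (49.00, 192.00).
ΣA = 6400.00 mm²
ΣAx̄ = (4800.00)(12.00) + (800.00)(49.00) + (800.00)(49.00) = 136000.00 mm³
ΣAȳ = (4800.00)(100.00) + (800.00)(8.00) + (800.00)(192.00) = 640000.00 mm³
x̄ = 136000.00 / 6400.00 = 21.25 mm
ȳ = 640000.00 / 6400.00 = 100.00 mm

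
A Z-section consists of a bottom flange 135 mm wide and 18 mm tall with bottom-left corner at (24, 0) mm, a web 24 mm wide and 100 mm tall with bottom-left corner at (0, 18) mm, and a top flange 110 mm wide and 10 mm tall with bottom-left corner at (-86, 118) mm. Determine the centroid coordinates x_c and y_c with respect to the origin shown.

bottom flange: A = 135 × 18 = 2430.00, centroid at (91.50, 9.00).
web: A = 24 × 100 = 2400.00, centroid at (12.00, 68.00).
top flange: A = 110 × 10 = 1100.00, centroid at (-31.00, 123.00).
ΣA = 5930.00 mm², ΣAx_c = 217045.00 mm³, ΣAy_c = 320370.00 mm³.
x_c = 217045.00/5930.00 = 36.60 mm; y_c = 320370.00/5930.00 = 54.03 mm.

x_c = 36.60 mm, y_c = 54.03 mm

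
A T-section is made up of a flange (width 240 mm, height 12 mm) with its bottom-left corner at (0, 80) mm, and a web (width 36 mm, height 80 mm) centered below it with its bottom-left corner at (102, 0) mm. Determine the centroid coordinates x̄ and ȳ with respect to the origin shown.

x̄ = 120.00 mm, ȳ = 63.00 mm

Part | A | x̄ᵢ | ȳᵢ | A·x̄ᵢ | A·ȳᵢ
web | 2880.00 | 120.00 | 40.00 | 345600.00 | 115200.00
flange | 2880.00 | 120.00 | 86.00 | 345600.00 | 247680.00
Σ | 5760.00 |  |  | 691200.00 | 362880.00
x̄ = 691200.00 / 5760.00 = 120.00 mm
ȳ = 362880.00 / 5760.00 = 63.00 mm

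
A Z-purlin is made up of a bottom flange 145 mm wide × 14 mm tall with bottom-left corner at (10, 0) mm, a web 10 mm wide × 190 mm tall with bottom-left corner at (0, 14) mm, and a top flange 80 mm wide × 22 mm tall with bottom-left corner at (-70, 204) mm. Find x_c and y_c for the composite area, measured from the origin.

bottom flange: A = 145 × 14 = 2030.00, centroid at (82.50, 7.00).
web: A = 10 × 190 = 1900.00, centroid at (5.00, 109.00).
top flange: A = 80 × 22 = 1760.00, centroid at (-30.00, 215.00).
ΣA = 5690.00 mm²
ΣAx_c = (2030.00)(82.50) + (1900.00)(5.00) + (1760.00)(-30.00) = 124175.00 mm³
ΣAy_c = (2030.00)(7.00) + (1900.00)(109.00) + (1760.00)(215.00) = 599710.00 mm³
x_c = 124175.00 / 5690.00 = 21.82 mm
y_c = 599710.00 / 5690.00 = 105.40 mm

x_c = 21.82 mm, y_c = 105.40 mm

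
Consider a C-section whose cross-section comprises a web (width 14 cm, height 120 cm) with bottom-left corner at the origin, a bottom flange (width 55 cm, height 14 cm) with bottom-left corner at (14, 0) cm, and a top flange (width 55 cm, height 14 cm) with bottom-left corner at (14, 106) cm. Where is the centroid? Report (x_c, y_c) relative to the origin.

x_c = 23.50 cm, y_c = 60.00 cm

web: A = 14 × 120 = 1680.00, centroid at (7.00, 60.00).
bottom flange: A = 55 × 14 = 770.00, centroid at (41.50, 7.00).
top flange: A = 55 × 14 = 770.00, centroid at (41.50, 113.00).
ΣA = 3220.00 cm²
ΣAx_c = (1680.00)(7.00) + (770.00)(41.50) + (770.00)(41.50) = 75670.00 cm³
ΣAy_c = (1680.00)(60.00) + (770.00)(7.00) + (770.00)(113.00) = 193200.00 cm³
x_c = 75670.00 / 3220.00 = 23.50 cm
y_c = 193200.00 / 3220.00 = 60.00 cm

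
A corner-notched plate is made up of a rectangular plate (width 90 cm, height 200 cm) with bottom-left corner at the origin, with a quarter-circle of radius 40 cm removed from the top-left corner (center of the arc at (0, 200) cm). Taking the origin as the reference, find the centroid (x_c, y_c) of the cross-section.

plate: A = 90 × 200 = 18000.00, centroid at (45.00, 100.00).
removed quarter-circle: A = −¼π·40² = -1256.64, centroid at (16.98, 183.02).
ΣA = 16743.36 cm², ΣAx_c = 788666.67 cm³, ΣAy_c = 1570005.92 cm³.
x_c = 788666.67/16743.36 = 47.10 cm; y_c = 1570005.92/16743.36 = 93.77 cm.

x_c = 47.10 cm, y_c = 93.77 cm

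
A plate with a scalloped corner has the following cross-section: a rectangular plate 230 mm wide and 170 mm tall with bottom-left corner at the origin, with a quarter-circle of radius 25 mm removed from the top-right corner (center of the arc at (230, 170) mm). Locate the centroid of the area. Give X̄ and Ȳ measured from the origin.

Part | A | x̄ᵢ | ȳᵢ | A·x̄ᵢ | A·ȳᵢ
plate | 39100.00 | 115.00 | 85.00 | 4496500.00 | 3323500.00
removed quarter-circle | -490.87 | 219.39 | 159.39 | -107692.65 | -78240.22
Σ | 38609.13 |  |  | 4388807.35 | 3245259.78
X̄ = 4388807.35 / 38609.13 = 113.67 mm
Ȳ = 3245259.78 / 38609.13 = 84.05 mm

X̄ = 113.67 mm, Ȳ = 84.05 mm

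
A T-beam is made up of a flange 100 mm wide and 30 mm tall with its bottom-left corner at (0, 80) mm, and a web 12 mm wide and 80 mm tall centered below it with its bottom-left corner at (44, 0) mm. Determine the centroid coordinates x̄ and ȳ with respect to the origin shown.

Part | A | x̄ᵢ | ȳᵢ | A·x̄ᵢ | A·ȳᵢ
web | 960.00 | 50.00 | 40.00 | 48000.00 | 38400.00
flange | 3000.00 | 50.00 | 95.00 | 150000.00 | 285000.00
Σ | 3960.00 |  |  | 198000.00 | 323400.00
x̄ = 198000.00 / 3960.00 = 50.00 mm
ȳ = 323400.00 / 3960.00 = 81.67 mm

x̄ = 50.00 mm, ȳ = 81.67 mm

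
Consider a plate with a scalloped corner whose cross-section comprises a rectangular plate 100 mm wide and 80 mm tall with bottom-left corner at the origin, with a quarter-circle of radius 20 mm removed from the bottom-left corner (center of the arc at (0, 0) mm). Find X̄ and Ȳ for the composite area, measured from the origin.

X̄ = 51.70 mm, Ȳ = 41.29 mm

plate: A = 100 × 80 = 8000.00, centroid at (50.00, 40.00).
removed quarter-circle: A = −¼π·20² = -314.16, centroid at (8.49, 8.49).
ΣA = 7685.84 mm², ΣAX̄ = 397333.33 mm³, ΣAȲ = 317333.33 mm³.
X̄ = 397333.33/7685.84 = 51.70 mm; Ȳ = 317333.33/7685.84 = 41.29 mm.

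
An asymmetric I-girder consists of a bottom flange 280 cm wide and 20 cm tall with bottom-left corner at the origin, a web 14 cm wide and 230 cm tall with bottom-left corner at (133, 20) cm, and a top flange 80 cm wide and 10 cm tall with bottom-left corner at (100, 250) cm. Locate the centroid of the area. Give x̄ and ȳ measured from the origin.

Part | A | x̄ᵢ | ȳᵢ | A·x̄ᵢ | A·ȳᵢ
bottom flange | 5600.00 | 140.00 | 10.00 | 784000.00 | 56000.00
web | 3220.00 | 140.00 | 135.00 | 450800.00 | 434700.00
top flange | 800.00 | 140.00 | 255.00 | 112000.00 | 204000.00
Σ | 9620.00 |  |  | 1346800.00 | 694700.00
x̄ = 1346800.00 / 9620.00 = 140.00 cm
ȳ = 694700.00 / 9620.00 = 72.21 cm

x̄ = 140.00 cm, ȳ = 72.21 cm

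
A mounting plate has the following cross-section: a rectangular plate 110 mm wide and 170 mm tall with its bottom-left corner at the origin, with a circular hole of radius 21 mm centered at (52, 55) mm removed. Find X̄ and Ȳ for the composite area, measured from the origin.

plate: A = 110 × 170 = 18700.00, centroid at (55.00, 85.00).
hole: A = −π·21² = -1385.44, centroid at (52.00, 55.00).
ΣA = 17314.56 mm², ΣAX̄ = 956457.00 mm³, ΣAȲ = 1513300.67 mm³.
X̄ = 956457.00/17314.56 = 55.24 mm; Ȳ = 1513300.67/17314.56 = 87.40 mm.

X̄ = 55.24 mm, Ȳ = 87.40 mm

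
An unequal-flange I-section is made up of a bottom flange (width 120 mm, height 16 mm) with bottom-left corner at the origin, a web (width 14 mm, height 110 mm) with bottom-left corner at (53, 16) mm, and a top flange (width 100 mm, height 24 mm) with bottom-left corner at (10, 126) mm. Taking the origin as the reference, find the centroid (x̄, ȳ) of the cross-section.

x̄ = 60.00 mm, ȳ = 77.80 mm

Part | A | x̄ᵢ | ȳᵢ | A·x̄ᵢ | A·ȳᵢ
bottom flange | 1920.00 | 60.00 | 8.00 | 115200.00 | 15360.00
web | 1540.00 | 60.00 | 71.00 | 92400.00 | 109340.00
top flange | 2400.00 | 60.00 | 138.00 | 144000.00 | 331200.00
Σ | 5860.00 |  |  | 351600.00 | 455900.00
x̄ = 351600.00 / 5860.00 = 60.00 mm
ȳ = 455900.00 / 5860.00 = 77.80 mm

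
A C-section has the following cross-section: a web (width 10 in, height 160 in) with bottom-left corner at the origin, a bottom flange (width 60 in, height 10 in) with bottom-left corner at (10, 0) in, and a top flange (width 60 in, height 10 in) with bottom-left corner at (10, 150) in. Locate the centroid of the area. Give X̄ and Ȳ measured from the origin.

web: A = 10 × 160 = 1600.00, centroid at (5.00, 80.00).
bottom flange: A = 60 × 10 = 600.00, centroid at (40.00, 5.00).
top flange: A = 60 × 10 = 600.00, centroid at (40.00, 155.00).
ΣA = 2800.00 in², ΣAX̄ = 56000.00 in³, ΣAȲ = 224000.00 in³.
X̄ = 56000.00/2800.00 = 20.00 in; Ȳ = 224000.00/2800.00 = 80.00 in.

X̄ = 20.00 in, Ȳ = 80.00 in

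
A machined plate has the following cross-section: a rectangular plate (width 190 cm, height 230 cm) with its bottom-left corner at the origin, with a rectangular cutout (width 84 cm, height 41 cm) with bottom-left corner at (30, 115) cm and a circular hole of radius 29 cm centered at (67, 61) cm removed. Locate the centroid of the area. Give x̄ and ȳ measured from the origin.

plate: A = 190 × 230 = 43700.00, centroid at (95.00, 115.00).
hole 1: A = −(84 × 41) = -3444.00, centroid at (72.00, 135.50).
hole 2: A = −π·29² = -2642.08, centroid at (67.00, 61.00).
ΣA = 37613.92 cm²
ΣAx̄ = (43700.00)(95.00) + (-3444.00)(72.00) + (-2642.08)(67.00) = 3726512.68 cm³
ΣAȳ = (43700.00)(115.00) + (-3444.00)(135.50) + (-2642.08)(61.00) = 4397671.16 cm³
x̄ = 3726512.68 / 37613.92 = 99.07 cm
ȳ = 4397671.16 / 37613.92 = 116.92 cm

x̄ = 99.07 cm, ȳ = 116.92 cm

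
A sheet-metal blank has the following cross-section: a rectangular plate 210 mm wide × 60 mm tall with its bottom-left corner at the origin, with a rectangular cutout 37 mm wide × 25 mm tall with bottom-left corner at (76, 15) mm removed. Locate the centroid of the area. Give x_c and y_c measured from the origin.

Part | A | x̄ᵢ | ȳᵢ | A·x̄ᵢ | A·ȳᵢ
plate | 12600.00 | 105.00 | 30.00 | 1323000.00 | 378000.00
hole | -925.00 | 94.50 | 27.50 | -87412.50 | -25437.50
Σ | 11675.00 |  |  | 1235587.50 | 352562.50
x_c = 1235587.50 / 11675.00 = 105.83 mm
y_c = 352562.50 / 11675.00 = 30.20 mm

x_c = 105.83 mm, y_c = 30.20 mm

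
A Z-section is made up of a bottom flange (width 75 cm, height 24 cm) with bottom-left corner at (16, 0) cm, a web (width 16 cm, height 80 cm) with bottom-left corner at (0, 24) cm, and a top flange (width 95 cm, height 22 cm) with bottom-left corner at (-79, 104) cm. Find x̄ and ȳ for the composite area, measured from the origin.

bottom flange: A = 75 × 24 = 1800.00, centroid at (53.50, 12.00).
web: A = 16 × 80 = 1280.00, centroid at (8.00, 64.00).
top flange: A = 95 × 22 = 2090.00, centroid at (-31.50, 115.00).
ΣA = 5170.00 cm²
ΣAx̄ = (1800.00)(53.50) + (1280.00)(8.00) + (2090.00)(-31.50) = 40705.00 cm³
ΣAȳ = (1800.00)(12.00) + (1280.00)(64.00) + (2090.00)(115.00) = 343870.00 cm³
x̄ = 40705.00 / 5170.00 = 7.87 cm
ȳ = 343870.00 / 5170.00 = 66.51 cm

x̄ = 7.87 cm, ȳ = 66.51 cm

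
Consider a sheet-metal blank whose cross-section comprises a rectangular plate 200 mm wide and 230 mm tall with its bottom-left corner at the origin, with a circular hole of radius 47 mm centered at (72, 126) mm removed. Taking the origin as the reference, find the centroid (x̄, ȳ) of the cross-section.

plate: A = 200 × 230 = 46000.00, centroid at (100.00, 115.00).
hole: A = −π·47² = -6939.78, centroid at (72.00, 126.00).
ΣA = 39060.22 mm²
ΣAx̄ = (46000.00)(100.00) + (-6939.78)(72.00) = 4100335.97 mm³
ΣAȳ = (46000.00)(115.00) + (-6939.78)(126.00) = 4415587.95 mm³
x̄ = 4100335.97 / 39060.22 = 104.97 mm
ȳ = 4415587.95 / 39060.22 = 113.05 mm

x̄ = 104.97 mm, ȳ = 113.05 mm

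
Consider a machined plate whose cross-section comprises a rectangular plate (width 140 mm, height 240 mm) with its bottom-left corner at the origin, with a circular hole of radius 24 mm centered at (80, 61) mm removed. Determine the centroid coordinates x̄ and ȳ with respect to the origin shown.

plate: A = 140 × 240 = 33600.00, centroid at (70.00, 120.00).
hole: A = −π·24² = -1809.56, centroid at (80.00, 61.00).
ΣA = 31790.44 mm²
ΣAx̄ = (33600.00)(70.00) + (-1809.56)(80.00) = 2207235.41 mm³
ΣAȳ = (33600.00)(120.00) + (-1809.56)(61.00) = 3921617.00 mm³
x̄ = 2207235.41 / 31790.44 = 69.43 mm
ȳ = 3921617.00 / 31790.44 = 123.36 mm

x̄ = 69.43 mm, ȳ = 123.36 mm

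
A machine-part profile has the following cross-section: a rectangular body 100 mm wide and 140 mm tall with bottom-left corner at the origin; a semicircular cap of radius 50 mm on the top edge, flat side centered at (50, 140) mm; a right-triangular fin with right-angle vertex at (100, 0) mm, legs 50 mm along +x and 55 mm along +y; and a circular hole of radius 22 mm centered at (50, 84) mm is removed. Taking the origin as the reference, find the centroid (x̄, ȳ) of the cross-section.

rectangular body: A = 100 × 140 = 14000.00, centroid at (50.00, 70.00).
semicircular top: A = ½π·50² = 3926.99, centroid at (50.00, 161.22).
triangular fin: A = ½·50·55 = 1375.00, centroid at (116.67, 18.33).
hole: A = −π·22² = -1520.53, centroid at (50.00, 84.00).
ΣA = 17781.46 mm², ΣAx̄ = 980739.67 mm³, ΣAȳ = 1510595.79 mm³.
x̄ = 980739.67/17781.46 = 55.16 mm; ȳ = 1510595.79/17781.46 = 84.95 mm.

x̄ = 55.16 mm, ȳ = 84.95 mm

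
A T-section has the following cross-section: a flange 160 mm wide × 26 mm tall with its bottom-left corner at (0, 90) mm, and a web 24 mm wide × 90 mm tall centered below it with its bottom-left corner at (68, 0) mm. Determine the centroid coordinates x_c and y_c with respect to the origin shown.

x_c = 80.00 mm, y_c = 83.18 mm

Part | A | x̄ᵢ | ȳᵢ | A·x̄ᵢ | A·ȳᵢ
web | 2160.00 | 80.00 | 45.00 | 172800.00 | 97200.00
flange | 4160.00 | 80.00 | 103.00 | 332800.00 | 428480.00
Σ | 6320.00 |  |  | 505600.00 | 525680.00
x_c = 505600.00 / 6320.00 = 80.00 mm
y_c = 525680.00 / 6320.00 = 83.18 mm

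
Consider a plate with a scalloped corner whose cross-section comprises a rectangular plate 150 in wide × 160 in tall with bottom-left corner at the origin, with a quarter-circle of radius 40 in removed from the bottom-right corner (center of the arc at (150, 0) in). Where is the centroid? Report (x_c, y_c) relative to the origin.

x_c = 71.79 in, y_c = 83.48 in

plate: A = 150 × 160 = 24000.00, centroid at (75.00, 80.00).
removed quarter-circle: A = −¼π·40² = -1256.64, centroid at (133.02, 16.98).
ΣA = 22743.36 in²
ΣAx_c = (24000.00)(75.00) + (-1256.64)(133.02) = 1632837.77 in³
ΣAy_c = (24000.00)(80.00) + (-1256.64)(16.98) = 1898666.67 in³
x_c = 1632837.77 / 22743.36 = 71.79 in
y_c = 1898666.67 / 22743.36 = 83.48 in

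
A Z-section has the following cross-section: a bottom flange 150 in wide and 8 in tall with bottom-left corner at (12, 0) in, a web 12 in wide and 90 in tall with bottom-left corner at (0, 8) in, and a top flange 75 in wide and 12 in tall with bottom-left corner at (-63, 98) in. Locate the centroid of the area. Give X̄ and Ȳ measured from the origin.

X̄ = 27.65 in, Ȳ = 48.94 in

bottom flange: A = 150 × 8 = 1200.00, centroid at (87.00, 4.00).
web: A = 12 × 90 = 1080.00, centroid at (6.00, 53.00).
top flange: A = 75 × 12 = 900.00, centroid at (-25.50, 104.00).
ΣA = 3180.00 in², ΣAX̄ = 87930.00 in³, ΣAȲ = 155640.00 in³.
X̄ = 87930.00/3180.00 = 27.65 in; Ȳ = 155640.00/3180.00 = 48.94 in.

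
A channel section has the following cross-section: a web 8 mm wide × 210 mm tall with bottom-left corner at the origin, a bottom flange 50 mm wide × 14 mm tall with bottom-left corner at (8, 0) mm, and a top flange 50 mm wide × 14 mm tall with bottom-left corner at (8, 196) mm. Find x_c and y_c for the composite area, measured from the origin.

web: A = 8 × 210 = 1680.00, centroid at (4.00, 105.00).
bottom flange: A = 50 × 14 = 700.00, centroid at (33.00, 7.00).
top flange: A = 50 × 14 = 700.00, centroid at (33.00, 203.00).
ΣA = 3080.00 mm²
ΣAx_c = (1680.00)(4.00) + (700.00)(33.00) + (700.00)(33.00) = 52920.00 mm³
ΣAy_c = (1680.00)(105.00) + (700.00)(7.00) + (700.00)(203.00) = 323400.00 mm³
x_c = 52920.00 / 3080.00 = 17.18 mm
y_c = 323400.00 / 3080.00 = 105.00 mm

x_c = 17.18 mm, y_c = 105.00 mm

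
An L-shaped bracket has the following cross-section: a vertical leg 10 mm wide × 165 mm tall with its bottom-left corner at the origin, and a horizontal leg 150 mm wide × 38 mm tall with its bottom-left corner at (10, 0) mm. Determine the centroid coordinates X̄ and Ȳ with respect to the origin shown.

vertical leg: A = 10 × 165 = 1650.00, centroid at (5.00, 82.50).
horizontal leg: A = 150 × 38 = 5700.00, centroid at (85.00, 19.00).
ΣA = 7350.00 mm², ΣAX̄ = 492750.00 mm³, ΣAȲ = 244425.00 mm³.
X̄ = 492750.00/7350.00 = 67.04 mm; Ȳ = 244425.00/7350.00 = 33.26 mm.

X̄ = 67.04 mm, Ȳ = 33.26 mm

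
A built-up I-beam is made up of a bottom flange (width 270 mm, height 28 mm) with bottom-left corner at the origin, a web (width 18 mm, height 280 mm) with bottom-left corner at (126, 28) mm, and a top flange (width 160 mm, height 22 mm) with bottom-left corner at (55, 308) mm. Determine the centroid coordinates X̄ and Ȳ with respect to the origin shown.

bottom flange: A = 270 × 28 = 7560.00, centroid at (135.00, 14.00).
web: A = 18 × 280 = 5040.00, centroid at (135.00, 168.00).
top flange: A = 160 × 22 = 3520.00, centroid at (135.00, 319.00).
ΣA = 16120.00 mm²
ΣAX̄ = (7560.00)(135.00) + (5040.00)(135.00) + (3520.00)(135.00) = 2176200.00 mm³
ΣAȲ = (7560.00)(14.00) + (5040.00)(168.00) + (3520.00)(319.00) = 2075440.00 mm³
X̄ = 2176200.00 / 16120.00 = 135.00 mm
Ȳ = 2075440.00 / 16120.00 = 128.75 mm

X̄ = 135.00 mm, Ȳ = 128.75 mm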